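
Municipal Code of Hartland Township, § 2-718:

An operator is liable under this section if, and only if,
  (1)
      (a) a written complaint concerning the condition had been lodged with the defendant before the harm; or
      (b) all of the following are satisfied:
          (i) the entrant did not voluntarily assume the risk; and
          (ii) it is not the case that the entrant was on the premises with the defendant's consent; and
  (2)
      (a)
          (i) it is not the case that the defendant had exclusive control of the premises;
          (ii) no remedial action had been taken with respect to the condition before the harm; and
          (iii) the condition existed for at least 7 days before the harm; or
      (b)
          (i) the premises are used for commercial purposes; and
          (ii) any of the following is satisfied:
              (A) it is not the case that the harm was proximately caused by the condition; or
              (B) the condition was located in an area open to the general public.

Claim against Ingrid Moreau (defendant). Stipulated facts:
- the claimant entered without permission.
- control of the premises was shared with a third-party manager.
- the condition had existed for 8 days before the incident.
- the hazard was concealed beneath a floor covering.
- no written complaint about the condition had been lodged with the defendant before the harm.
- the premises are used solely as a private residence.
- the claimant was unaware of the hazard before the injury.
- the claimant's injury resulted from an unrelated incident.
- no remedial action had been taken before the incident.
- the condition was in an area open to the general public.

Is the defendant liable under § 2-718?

Yes — liable.

(a) complaint lodged — fails.
(i) no assumed risk — holds.
(ii) not (consent to enter) — satisfied.
(b): T AND T → true.
(1) = F OR T = true.
(i) not (exclusive control) — met.
(ii) no remedial action — satisfied.
(iii) condition ≥7 days old — met.
(a) = T AND T AND T = true.
(i) commercial use — fails.
(A) not (proximate cause) — satisfied.
(B) public area — met.
(ii): T OR T → true.
(b): F AND T → false.
So (2) is satisfied (T OR F).
Overall = T AND T = true.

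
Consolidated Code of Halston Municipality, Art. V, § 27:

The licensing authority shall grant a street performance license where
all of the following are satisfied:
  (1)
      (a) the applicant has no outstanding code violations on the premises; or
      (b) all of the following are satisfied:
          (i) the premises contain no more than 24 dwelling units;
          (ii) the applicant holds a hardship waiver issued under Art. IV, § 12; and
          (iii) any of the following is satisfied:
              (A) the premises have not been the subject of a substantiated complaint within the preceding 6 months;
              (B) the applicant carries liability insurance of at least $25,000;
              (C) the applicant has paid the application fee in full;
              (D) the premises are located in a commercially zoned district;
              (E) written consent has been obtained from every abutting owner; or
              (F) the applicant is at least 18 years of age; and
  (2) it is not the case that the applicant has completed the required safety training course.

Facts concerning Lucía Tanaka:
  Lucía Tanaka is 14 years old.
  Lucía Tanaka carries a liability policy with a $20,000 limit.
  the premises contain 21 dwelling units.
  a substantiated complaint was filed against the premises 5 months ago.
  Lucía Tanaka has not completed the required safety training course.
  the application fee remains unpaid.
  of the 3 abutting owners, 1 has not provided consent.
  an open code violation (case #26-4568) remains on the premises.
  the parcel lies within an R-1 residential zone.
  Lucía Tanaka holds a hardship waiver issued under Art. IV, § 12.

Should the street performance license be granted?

(a) no code violations — not satisfied.
(i) ≤ 24 units — satisfied.
(ii) hardship waiver — met.
(A) no complaint in 6 mo. — not met.
(B) insurance ≥ $25,000 — not met.
(C) fee paid — not met.
(D) commercially zoned — not met.
(E) all abutters consent — not satisfied.
(F) age ≥ 18 — not met.
(iii) = F OR F OR F OR F OR F OR F = false.
(b) = T AND T AND F = false.
(1) = F OR F = false.
(2) not (safety training) — met.
Overall = F AND T = false.

No — denied.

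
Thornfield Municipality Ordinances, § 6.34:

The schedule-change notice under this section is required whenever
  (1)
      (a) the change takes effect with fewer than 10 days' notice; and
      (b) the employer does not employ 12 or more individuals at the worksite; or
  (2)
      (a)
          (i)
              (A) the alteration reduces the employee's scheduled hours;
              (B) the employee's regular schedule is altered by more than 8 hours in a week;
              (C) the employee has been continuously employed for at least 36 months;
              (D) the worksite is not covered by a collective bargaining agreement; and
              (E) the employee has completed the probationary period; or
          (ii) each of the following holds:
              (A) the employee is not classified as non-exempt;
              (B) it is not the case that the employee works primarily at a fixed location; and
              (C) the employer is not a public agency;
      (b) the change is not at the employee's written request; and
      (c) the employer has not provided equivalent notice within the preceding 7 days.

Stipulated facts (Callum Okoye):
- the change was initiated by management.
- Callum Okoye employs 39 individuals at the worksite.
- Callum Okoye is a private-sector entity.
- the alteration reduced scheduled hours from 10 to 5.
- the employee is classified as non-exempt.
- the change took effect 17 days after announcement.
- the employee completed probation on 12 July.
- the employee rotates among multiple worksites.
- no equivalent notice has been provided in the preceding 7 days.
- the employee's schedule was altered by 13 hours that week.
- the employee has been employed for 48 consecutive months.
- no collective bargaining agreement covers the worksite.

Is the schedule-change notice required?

Yes — required.

(a) < 10 days' notice — not satisfied.
(b) not (≥ 12 at site) — not satisfied.
So (1) is not satisfied (F AND F).
(A) hours reduced — satisfied.
(B) schedule shift > 8h — holds.
(C) tenure ≥ 36 mo. — holds.
(D) no CBA — met.
(E) past probation — satisfied.
(i) = T AND T AND T AND T AND T = true.
(A) not (non-exempt) — not met.
(B) not (fixed location) — satisfied.
(C) not (public agency) — satisfied.
(ii) = F AND T AND T = false.
So (a) is satisfied (T OR F).
(b) not employee-requested — satisfied.
(c) no recent notice — satisfied.
(2): T AND T AND T → true.
So Overall is satisfied (F OR T).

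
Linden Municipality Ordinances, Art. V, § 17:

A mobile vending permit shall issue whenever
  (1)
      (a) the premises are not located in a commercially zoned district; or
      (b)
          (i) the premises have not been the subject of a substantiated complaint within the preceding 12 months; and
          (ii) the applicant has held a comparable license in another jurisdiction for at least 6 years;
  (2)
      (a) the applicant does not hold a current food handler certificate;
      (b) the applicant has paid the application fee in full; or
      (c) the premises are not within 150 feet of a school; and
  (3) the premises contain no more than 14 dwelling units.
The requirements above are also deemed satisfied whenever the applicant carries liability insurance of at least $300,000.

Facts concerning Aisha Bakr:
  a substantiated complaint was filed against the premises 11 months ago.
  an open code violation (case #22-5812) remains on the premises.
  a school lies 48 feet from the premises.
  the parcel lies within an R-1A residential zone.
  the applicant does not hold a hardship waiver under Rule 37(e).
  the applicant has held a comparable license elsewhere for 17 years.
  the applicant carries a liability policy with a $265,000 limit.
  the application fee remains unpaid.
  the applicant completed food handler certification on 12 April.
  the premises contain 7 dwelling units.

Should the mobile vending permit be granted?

No — denied.

(a) not (commercially zoned) — holds.
(i) no complaint in 12 mo. — fails.
(ii) prior license ≥ 6 yr — satisfied.
So (b) is not satisfied (F AND T).
So (1) is satisfied (T OR F).
(a) not (food handler cert.) — not satisfied.
(b) fee paid — fails.
(c) ≥150 ft from school — not satisfied.
(2): F OR F OR F → false.
(3) ≤ 14 units — met.
Overall: T AND F AND T → false.
Exception (insurance ≥ $300,000) — not satisfied.
Result: main false OR exception false → false.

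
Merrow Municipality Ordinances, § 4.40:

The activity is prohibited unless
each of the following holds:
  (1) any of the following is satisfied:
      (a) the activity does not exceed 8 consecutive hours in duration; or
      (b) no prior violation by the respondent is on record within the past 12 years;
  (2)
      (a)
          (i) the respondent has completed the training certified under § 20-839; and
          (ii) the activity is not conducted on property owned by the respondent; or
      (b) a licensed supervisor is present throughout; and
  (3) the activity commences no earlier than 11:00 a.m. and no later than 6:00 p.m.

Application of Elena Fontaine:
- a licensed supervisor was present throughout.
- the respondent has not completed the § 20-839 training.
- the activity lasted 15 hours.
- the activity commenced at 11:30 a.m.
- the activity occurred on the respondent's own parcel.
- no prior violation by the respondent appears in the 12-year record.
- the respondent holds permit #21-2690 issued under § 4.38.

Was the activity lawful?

Yes — lawful.

(a) ≤ 8 hrs duration — fails.
(b) no prior violation — satisfied.
So (1) is satisfied (F OR T).
(i) training certified — fails.
(ii) not (own property) — fails.
(a) = F AND F = false.
(b) supervisor present — holds.
(2) = F OR T = true.
(3) start within hours — holds.
So Overall is satisfied (T AND T AND T).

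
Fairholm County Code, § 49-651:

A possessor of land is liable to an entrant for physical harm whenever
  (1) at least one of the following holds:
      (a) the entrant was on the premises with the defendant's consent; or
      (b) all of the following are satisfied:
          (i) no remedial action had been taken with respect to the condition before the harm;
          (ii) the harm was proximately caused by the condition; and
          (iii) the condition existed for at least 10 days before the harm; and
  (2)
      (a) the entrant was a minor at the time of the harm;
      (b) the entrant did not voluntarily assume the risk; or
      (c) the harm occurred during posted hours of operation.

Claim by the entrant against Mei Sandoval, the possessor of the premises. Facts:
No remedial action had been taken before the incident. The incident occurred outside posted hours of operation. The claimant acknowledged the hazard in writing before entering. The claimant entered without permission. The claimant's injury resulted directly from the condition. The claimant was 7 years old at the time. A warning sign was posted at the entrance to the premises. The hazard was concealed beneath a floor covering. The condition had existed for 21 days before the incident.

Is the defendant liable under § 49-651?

Yes — liable.

(a) consent to enter — fails.
(i) no remedial action — satisfied.
(ii) proximate cause — holds.
(iii) condition ≥10 days old — holds.
So (b) is satisfied (T AND T AND T).
So (1) is satisfied (F OR T).
(a) entrant a minor — met.
(b) no assumed risk — not met.
(c) during posted hours — not satisfied.
(2) = T OR F OR F = true.
Overall: T AND T → true.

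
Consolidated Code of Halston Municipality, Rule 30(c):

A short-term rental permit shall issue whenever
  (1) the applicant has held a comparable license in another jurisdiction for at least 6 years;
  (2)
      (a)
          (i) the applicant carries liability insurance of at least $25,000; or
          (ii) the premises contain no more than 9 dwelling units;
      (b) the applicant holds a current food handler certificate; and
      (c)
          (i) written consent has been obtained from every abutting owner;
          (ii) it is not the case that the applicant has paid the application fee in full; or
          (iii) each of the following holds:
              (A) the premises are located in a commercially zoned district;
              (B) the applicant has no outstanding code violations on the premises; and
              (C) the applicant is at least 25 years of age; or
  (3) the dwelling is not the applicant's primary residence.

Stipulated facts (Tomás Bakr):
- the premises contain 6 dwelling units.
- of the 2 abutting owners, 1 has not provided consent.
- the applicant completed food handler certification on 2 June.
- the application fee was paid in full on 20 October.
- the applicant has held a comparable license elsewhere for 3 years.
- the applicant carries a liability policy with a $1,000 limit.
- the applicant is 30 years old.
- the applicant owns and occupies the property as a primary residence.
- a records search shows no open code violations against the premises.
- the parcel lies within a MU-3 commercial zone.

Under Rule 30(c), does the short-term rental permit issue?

(1) prior license ≥ 6 yr — not satisfied.
(i) insurance ≥ $25,000 — not satisfied.
(ii) ≤ 9 units — satisfied.
(a) = F OR T = true.
(b) food handler cert. — met.
(i) all abutters consent — fails.
(ii) not (fee paid) — not satisfied.
(A) commercially zoned — holds.
(B) no code violations — met.
(C) age ≥ 25 — met.
(iii): T AND T AND T → true.
So (c) is satisfied (F OR F OR T).
(2): T AND T AND T → true.
(3) not (primary residence) — not satisfied.
So Overall is satisfied (F OR T OR F).

Yes — granted.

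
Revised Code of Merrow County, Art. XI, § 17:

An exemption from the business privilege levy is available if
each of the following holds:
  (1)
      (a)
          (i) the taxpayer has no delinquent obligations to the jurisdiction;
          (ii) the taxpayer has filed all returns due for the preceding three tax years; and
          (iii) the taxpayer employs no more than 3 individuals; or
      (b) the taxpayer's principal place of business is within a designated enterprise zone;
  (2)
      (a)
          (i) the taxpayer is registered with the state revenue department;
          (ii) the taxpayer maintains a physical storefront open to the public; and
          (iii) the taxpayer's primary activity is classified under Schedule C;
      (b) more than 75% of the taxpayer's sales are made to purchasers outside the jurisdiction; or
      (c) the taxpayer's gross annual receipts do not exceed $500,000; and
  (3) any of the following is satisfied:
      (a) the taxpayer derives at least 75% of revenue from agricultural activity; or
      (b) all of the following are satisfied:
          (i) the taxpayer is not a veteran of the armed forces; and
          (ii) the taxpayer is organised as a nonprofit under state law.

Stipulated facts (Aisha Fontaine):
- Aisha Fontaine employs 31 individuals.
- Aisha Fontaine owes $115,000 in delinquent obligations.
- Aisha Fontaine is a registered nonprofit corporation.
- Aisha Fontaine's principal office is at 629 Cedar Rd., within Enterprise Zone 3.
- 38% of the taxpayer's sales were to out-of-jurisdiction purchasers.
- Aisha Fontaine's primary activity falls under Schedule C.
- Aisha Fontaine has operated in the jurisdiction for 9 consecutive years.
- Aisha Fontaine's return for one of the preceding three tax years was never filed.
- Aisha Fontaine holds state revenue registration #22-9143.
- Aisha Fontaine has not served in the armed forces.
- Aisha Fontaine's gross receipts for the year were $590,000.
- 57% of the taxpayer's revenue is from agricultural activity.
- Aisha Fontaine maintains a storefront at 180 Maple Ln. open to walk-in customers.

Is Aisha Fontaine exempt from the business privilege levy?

(i) no delinquency — not met.
(ii) returns current — fails.
(iii) ≤ 3 employees — not met.
So (a) is not satisfied (F AND F AND F).
(b) in enterprise zone — holds.
(1) = F OR T = true.
(i) state-registered — holds.
(ii) has storefront — satisfied.
(iii) Schedule C activity — satisfied.
(a): T AND T AND T → true.
(b) >75% out-of-jur. sales — not met.
(c) receipts ≤ $500,000 — not satisfied.
(2): T OR F OR F → true.
(a) ≥75% agricultural — not met.
(i) not (veteran) — holds.
(ii) nonprofit — met.
(b) = T AND T = true.
So (3) is satisfied (F OR T).
Overall = T AND T AND T = true.

Yes — exempt.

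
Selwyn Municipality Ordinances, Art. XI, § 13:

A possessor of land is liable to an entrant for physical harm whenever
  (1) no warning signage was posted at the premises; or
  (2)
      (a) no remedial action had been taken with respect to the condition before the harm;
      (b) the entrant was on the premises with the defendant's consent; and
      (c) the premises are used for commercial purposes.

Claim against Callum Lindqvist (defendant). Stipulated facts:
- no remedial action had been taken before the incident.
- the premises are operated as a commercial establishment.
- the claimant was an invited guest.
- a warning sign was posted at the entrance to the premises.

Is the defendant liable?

Yes — liable.

(1) no signage posted — not met.
(a) no remedial action — satisfied.
(b) consent to enter — satisfied.
(c) commercial use — holds.
(2) = T AND T AND T = true.
Overall: F OR T → true.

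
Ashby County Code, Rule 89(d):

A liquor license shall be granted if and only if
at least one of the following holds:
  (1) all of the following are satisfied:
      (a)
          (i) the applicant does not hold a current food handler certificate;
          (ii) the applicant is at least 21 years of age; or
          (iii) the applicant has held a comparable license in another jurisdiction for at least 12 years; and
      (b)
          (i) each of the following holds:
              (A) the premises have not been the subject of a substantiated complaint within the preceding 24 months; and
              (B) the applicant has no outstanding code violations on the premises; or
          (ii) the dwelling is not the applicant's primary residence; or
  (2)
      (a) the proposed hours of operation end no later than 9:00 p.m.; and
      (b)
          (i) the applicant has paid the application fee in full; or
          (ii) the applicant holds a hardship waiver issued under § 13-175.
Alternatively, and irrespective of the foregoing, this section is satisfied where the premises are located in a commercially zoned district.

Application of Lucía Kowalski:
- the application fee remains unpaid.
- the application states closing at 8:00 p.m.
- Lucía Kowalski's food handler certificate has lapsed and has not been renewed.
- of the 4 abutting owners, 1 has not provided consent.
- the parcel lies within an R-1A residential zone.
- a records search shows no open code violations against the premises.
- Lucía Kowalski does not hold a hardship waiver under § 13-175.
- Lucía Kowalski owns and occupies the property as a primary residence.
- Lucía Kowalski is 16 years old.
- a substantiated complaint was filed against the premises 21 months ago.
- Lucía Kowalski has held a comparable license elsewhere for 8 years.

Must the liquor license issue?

No — denied.

(i) not (food handler cert.) — met.
(ii) age ≥ 21 — fails.
(iii) prior license ≥ 12 yr — fails.
(a): T OR F OR F → true.
(A) no complaint in 24 mo. — not satisfied.
(B) no code violations — met.
So (i) is not satisfied (F AND T).
(ii) not (primary residence) — not satisfied.
So (b) is not satisfied (F OR F).
(1): T AND F → false.
(a) closes by 9 p.m. — satisfied.
(i) fee paid — fails.
(ii) hardship waiver — not satisfied.
So (b) is not satisfied (F OR F).
So (2) is not satisfied (T AND F).
Overall = F OR F = false.
Exception (commercially zoned) — not satisfied.
Result: main false OR exception false → false.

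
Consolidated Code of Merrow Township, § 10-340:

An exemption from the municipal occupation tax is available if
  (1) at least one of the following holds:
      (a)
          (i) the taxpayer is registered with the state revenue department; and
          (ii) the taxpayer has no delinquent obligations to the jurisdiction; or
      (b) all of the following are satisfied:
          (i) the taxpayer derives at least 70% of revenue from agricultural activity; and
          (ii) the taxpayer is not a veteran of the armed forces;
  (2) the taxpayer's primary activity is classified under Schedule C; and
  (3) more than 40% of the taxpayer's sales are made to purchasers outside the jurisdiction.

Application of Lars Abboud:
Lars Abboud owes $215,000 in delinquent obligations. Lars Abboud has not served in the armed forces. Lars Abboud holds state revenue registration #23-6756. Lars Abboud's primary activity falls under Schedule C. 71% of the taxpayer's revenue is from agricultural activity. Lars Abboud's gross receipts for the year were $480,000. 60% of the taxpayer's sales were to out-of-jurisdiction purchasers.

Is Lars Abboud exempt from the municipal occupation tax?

Yes — exempt.

(i) state-registered — met.
(ii) no delinquency — not met.
(a): T AND F → false.
(i) ≥70% agricultural — met.
(ii) not (veteran) — met.
(b) = T AND T = true.
(1) = F OR T = true.
(2) Schedule C activity — met.
(3) >40% out-of-jur. sales — holds.
Overall: T AND T AND T → true.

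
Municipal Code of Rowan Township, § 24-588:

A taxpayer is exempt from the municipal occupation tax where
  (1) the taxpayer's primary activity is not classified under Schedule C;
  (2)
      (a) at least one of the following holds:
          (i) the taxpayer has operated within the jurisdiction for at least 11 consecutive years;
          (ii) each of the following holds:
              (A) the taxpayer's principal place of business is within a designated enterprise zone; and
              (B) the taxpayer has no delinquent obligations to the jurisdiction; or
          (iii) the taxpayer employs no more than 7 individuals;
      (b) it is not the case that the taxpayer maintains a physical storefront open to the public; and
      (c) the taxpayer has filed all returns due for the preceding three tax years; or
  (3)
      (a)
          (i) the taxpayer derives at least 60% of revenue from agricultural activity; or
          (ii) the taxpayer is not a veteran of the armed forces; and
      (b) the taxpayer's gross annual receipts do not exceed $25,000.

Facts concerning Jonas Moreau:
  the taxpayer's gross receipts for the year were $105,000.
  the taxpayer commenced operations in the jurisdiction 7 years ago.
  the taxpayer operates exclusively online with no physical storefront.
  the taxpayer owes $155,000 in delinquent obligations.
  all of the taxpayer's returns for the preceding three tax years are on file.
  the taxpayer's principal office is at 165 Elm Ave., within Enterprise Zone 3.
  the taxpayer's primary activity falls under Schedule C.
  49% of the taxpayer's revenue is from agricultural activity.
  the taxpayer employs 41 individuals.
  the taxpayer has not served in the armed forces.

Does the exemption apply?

(1) not (Schedule C activity) — fails.
(i) ≥ 11 yrs in jurisdiction — not satisfied.
(A) in enterprise zone — holds.
(B) no delinquency — not met.
(ii): T AND F → false.
(iii) ≤ 7 employees — fails.
(a): F OR F OR F → false.
(b) not (has storefront) — satisfied.
(c) returns current — holds.
So (2) is not satisfied (F AND T AND T).
(i) ≥60% agricultural — fails.
(ii) not (veteran) — satisfied.
So (a) is satisfied (F OR T).
(b) receipts ≤ $25,000 — not satisfied.
So (3) is not satisfied (T AND F).
Overall = F OR F OR F = false.

No — not exempt.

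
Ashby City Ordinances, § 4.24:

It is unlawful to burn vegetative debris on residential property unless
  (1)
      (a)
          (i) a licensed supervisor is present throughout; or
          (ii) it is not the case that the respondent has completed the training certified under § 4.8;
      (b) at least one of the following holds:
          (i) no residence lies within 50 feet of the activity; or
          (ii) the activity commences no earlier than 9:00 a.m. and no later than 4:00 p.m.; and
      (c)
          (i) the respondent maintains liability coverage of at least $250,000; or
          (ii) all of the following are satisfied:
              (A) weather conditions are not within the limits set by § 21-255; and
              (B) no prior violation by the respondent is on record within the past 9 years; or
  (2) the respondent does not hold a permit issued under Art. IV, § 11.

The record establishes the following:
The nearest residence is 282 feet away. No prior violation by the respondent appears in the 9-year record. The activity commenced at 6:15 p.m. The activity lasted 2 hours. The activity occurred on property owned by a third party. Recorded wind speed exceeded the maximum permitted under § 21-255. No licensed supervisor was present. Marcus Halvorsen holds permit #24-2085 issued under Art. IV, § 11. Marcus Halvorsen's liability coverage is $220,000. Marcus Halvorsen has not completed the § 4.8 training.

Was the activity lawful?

Yes — lawful.

(i) supervisor present — not satisfied.
(ii) not (training certified) — met.
So (a) is satisfied (F OR T).
(i) no residence in 50 ft — holds.
(ii) start within hours — not met.
(b): T OR F → true.
(i) coverage ≥ $250,000 — not satisfied.
(A) not (weather ok) — holds.
(B) no prior violation — holds.
(ii) = T AND T = true.
(c) = F OR T = true.
(1): T AND T AND T → true.
(2) not (holds permit) — fails.
So Overall is satisfied (T OR F).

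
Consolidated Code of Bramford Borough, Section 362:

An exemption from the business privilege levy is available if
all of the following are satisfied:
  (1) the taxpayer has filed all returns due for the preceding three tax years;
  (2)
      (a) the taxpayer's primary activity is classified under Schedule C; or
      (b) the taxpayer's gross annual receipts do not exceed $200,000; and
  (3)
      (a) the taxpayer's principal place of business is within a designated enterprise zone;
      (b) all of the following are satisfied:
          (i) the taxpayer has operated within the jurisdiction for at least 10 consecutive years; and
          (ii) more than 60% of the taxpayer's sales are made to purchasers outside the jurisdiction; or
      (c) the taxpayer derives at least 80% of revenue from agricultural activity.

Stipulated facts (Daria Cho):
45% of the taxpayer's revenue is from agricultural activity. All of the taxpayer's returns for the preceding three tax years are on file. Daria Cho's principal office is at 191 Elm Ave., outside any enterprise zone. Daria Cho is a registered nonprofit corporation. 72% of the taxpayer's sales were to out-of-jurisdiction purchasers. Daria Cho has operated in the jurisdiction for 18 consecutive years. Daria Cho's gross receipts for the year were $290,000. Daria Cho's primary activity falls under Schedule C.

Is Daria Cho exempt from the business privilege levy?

Yes — exempt.

(1) returns current — holds.
(a) Schedule C activity — satisfied.
(b) receipts ≤ $200,000 — not satisfied.
(2): T OR F → true.
(a) in enterprise zone — not satisfied.
(i) ≥ 10 yrs in jurisdiction — met.
(ii) >60% out-of-jur. sales — holds.
(b) = T AND T = true.
(c) ≥80% agricultural — not met.
(3): F OR T OR F → true.
So Overall is satisfied (T AND T AND T).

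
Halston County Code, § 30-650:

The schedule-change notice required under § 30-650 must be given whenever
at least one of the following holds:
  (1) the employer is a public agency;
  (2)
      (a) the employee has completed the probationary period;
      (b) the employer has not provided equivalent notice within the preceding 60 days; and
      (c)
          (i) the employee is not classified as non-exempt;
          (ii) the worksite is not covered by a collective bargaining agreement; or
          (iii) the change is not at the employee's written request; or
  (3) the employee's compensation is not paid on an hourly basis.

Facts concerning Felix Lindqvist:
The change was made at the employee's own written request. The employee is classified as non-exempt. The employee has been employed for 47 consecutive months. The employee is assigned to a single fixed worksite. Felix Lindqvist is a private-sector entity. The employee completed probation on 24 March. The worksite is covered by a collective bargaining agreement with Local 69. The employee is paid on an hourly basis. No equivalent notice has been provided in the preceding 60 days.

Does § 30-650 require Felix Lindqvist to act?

No — not required.

(1) public agency — not met.
(a) past probation — holds.
(b) no recent notice — holds.
(i) not (non-exempt) — not satisfied.
(ii) no CBA — not met.
(iii) not employee-requested — fails.
(c) = F OR F OR F = false.
So (2) is not satisfied (T AND T AND F).
(3) not (hourly-paid) — fails.
Overall: F OR F OR F → false.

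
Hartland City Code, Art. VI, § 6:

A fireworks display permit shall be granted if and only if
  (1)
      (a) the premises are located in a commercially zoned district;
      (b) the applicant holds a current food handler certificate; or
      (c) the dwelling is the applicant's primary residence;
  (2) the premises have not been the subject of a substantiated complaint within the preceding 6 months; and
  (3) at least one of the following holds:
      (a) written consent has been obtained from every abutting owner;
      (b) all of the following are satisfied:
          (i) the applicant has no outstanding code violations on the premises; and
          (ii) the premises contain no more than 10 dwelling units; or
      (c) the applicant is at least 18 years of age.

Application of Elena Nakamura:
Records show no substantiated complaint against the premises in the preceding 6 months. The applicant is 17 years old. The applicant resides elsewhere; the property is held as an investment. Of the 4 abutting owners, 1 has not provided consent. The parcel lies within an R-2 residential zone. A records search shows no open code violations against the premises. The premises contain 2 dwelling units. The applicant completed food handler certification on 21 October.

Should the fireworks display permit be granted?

(a) commercially zoned — fails.
(b) food handler cert. — holds.
(c) primary residence — fails.
(1) = F OR T OR F = true.
(2) no complaint in 6 mo. — holds.
(a) all abutters consent — not satisfied.
(i) no code violations — satisfied.
(ii) ≤ 10 units — satisfied.
So (b) is satisfied (T AND T).
(c) age ≥ 18 — not met.
So (3) is satisfied (F OR T OR F).
Overall: T AND T AND T → true.

Yes — granted.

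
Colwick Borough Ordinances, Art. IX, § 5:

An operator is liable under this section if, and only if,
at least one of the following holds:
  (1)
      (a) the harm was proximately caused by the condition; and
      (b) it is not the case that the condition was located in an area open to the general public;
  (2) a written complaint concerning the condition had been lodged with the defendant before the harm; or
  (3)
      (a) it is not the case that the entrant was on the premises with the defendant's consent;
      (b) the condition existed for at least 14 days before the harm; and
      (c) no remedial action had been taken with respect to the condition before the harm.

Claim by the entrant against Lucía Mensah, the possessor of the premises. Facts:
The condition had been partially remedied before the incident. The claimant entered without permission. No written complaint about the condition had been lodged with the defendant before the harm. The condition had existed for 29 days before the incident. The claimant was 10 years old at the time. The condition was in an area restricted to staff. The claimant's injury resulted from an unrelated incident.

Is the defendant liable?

No — not liable.

(a) proximate cause — not met.
(b) not (public area) — met.
So (1) is not satisfied (F AND T).
(2) complaint lodged — not satisfied.
(a) not (consent to enter) — holds.
(b) condition ≥14 days old — holds.
(c) no remedial action — not satisfied.
(3): T AND T AND F → false.
Overall = F OR F OR F = false.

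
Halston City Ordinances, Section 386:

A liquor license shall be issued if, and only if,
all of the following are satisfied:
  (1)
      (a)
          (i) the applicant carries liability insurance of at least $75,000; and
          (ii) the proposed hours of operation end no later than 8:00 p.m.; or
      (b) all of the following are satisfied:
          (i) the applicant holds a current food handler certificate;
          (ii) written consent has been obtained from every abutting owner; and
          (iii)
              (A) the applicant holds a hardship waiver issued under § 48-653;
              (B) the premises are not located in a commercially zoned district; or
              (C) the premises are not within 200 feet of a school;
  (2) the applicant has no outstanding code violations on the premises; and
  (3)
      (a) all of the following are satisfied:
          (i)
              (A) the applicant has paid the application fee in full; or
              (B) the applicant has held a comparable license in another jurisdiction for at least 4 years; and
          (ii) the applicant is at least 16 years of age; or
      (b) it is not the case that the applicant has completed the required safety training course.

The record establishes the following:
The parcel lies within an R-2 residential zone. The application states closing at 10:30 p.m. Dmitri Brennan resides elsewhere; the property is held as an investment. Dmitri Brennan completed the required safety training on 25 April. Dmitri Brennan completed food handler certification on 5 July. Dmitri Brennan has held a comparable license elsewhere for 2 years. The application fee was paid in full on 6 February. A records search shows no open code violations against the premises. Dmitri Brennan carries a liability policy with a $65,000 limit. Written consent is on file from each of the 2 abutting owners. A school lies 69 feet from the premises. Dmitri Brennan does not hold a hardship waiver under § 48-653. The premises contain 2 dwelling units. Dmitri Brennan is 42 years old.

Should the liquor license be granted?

Yes — granted.

(i) insurance ≥ $75,000 — fails.
(ii) closes by 8 p.m. — not met.
(a) = F AND F = false.
(i) food handler cert. — met.
(ii) all abutters consent — satisfied.
(A) hardship waiver — fails.
(B) not (commercially zoned) — met.
(C) ≥200 ft from school — not met.
(iii): F OR T OR F → true.
(b) = T AND T AND T = true.
So (1) is satisfied (F OR T).
(2) no code violations — met.
(A) fee paid — met.
(B) prior license ≥ 4 yr — not satisfied.
(i) = T OR F = true.
(ii) age ≥ 16 — satisfied.
So (a) is satisfied (T AND T).
(b) not (safety training) — fails.
So (3) is satisfied (T OR F).
So Overall is satisfied (T AND T AND T).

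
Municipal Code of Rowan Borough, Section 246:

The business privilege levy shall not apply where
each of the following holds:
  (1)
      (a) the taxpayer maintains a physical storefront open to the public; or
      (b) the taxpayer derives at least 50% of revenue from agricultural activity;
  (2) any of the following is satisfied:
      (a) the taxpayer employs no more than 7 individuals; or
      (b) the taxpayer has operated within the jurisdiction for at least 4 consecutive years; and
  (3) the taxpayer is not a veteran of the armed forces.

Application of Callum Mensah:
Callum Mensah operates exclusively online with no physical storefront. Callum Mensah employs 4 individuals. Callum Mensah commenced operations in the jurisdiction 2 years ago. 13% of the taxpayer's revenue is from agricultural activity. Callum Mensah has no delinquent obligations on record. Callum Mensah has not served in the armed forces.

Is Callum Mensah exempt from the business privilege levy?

No — not exempt.

(a) has storefront — not met.
(b) ≥50% agricultural — not satisfied.
(1) = F OR F = false.
(a) ≤ 7 employees — satisfied.
(b) ≥ 4 yrs in jurisdiction — not satisfied.
(2): T OR F → true.
(3) not (veteran) — holds.
Overall: F AND T AND T → false.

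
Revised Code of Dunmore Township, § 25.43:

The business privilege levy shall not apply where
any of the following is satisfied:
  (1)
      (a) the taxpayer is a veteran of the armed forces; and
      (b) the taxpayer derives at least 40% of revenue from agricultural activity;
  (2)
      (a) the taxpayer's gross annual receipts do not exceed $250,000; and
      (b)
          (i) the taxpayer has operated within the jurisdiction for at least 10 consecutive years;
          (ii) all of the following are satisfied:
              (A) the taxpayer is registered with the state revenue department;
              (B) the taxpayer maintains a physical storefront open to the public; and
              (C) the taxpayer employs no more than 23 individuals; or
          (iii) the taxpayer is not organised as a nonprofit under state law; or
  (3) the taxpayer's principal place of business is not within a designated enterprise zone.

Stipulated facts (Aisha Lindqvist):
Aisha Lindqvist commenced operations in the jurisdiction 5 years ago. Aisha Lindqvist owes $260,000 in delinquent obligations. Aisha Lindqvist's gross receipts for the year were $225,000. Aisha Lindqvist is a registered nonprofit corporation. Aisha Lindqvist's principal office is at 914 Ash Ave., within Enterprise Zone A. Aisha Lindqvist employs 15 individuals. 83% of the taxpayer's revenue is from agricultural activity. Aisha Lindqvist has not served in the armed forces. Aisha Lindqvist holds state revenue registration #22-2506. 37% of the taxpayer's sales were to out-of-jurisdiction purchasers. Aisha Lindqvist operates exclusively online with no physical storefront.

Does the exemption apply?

No — not exempt.

(a) veteran — not satisfied.
(b) ≥40% agricultural — met.
(1) = F AND T = false.
(a) receipts ≤ $250,000 — satisfied.
(i) ≥ 10 yrs in jurisdiction — not satisfied.
(A) state-registered — satisfied.
(B) has storefront — not satisfied.
(C) ≤ 23 employees — holds.
So (ii) is not satisfied (T AND F AND T).
(iii) not (nonprofit) — not satisfied.
(b): F OR F OR F → false.
(2) = T AND F = false.
(3) not (in enterprise zone) — fails.
Overall: F OR F OR F → false.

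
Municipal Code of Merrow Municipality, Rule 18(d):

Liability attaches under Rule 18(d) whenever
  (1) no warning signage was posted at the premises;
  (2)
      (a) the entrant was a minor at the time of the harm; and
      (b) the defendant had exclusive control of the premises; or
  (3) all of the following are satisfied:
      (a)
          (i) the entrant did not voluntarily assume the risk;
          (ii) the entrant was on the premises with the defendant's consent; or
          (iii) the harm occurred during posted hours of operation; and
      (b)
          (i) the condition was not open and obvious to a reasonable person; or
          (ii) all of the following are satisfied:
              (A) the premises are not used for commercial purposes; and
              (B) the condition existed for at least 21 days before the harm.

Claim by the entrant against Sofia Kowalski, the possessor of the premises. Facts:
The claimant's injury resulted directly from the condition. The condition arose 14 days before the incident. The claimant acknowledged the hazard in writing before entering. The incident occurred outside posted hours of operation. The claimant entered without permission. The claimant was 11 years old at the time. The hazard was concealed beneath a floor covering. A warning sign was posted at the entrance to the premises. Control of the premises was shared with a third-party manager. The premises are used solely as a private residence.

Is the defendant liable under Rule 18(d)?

(1) no signage posted — fails.
(a) entrant a minor — met.
(b) exclusive control — fails.
(2): T AND F → false.
(i) no assumed risk — not met.
(ii) consent to enter — not satisfied.
(iii) during posted hours — fails.
(a): F OR F OR F → false.
(i) not open/obvious — satisfied.
(A) not (commercial use) — met.
(B) condition ≥21 days old — not satisfied.
(ii): T AND F → false.
(b) = T OR F = true.
So (3) is not satisfied (F AND T).
So Overall is not satisfied (F OR F OR F).

No — not liable.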